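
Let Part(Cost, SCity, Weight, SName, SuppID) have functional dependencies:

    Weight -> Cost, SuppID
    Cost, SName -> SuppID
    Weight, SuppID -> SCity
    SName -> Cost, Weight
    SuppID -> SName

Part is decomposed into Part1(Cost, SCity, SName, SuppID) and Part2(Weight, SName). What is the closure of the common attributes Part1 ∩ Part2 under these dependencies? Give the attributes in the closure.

Part1 ∩ Part2 = {SName}.
SName → Cost, Weight applies, adding Cost, Weight
Weight → Cost, SuppID applies, adding SuppID
Weight, SuppID → SCity applies, adding SCity
Closure: {Cost, SCity, Weight, SName, SuppID}.

Cost, SCity, Weight, SName, SuppID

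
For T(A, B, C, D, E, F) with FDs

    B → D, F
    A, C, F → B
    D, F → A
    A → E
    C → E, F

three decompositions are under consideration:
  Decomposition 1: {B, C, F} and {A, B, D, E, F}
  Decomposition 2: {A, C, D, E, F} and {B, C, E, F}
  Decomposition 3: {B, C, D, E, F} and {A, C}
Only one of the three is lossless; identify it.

Decomposition 1

Decomposition 1: common = {B, F}, closure = {A, B, D, E, F} → lossless.
Decomposition 2: common = {C, E, F}, closure = {C, E, F} → lossy.
Decomposition 3: common = {C}, closure = {C, E, F} → lossy.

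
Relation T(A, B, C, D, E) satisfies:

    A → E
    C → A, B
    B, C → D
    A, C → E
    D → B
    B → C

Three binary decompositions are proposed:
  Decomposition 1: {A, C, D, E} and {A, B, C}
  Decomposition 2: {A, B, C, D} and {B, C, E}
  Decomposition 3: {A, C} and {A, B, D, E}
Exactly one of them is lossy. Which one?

Decomposition 3

Decomposition 1: common = {A, C}, closure = {A, B, C, D, E} → lossless.
Decomposition 2: common = {B, C}, closure = {A, B, C, D, E} → lossless.
Decomposition 3: common = {A}, closure = {A, E} → lossy.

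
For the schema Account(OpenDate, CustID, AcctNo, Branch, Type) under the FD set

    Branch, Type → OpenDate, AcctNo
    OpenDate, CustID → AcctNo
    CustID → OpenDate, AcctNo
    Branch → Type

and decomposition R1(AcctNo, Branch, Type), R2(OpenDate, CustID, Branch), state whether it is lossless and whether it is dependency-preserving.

lossless but not dependency-preserving

Lossless test: (Branch)⁺ = {OpenDate, AcctNo, Branch, Type}, which contains all of one fragment — lossless.
Dependency preservation: the restricted closure of {OpenDate, CustID} across the fragments never reaches {AcctNo}, so OpenDate, CustID → AcctNo cannot be enforced without a join — not preserved.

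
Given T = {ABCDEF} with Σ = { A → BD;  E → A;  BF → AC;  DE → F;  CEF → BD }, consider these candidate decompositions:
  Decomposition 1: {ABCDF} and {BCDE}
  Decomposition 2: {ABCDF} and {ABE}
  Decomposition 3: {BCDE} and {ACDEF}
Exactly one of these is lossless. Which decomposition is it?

Decomposition 3

Decomposition 1: common = {BCD}, closure = {BCD} → lossy.
Decomposition 2: common = {AB}, closure = {ABD} → lossy.
Decomposition 3: common = {CDE}, closure = {ABCDEF} → lossless.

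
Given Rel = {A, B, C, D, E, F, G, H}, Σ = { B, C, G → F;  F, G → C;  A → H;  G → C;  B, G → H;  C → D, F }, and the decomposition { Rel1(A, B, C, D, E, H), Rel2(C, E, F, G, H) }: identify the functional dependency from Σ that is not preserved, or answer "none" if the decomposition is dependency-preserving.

Check B, G → H: no single fragment contains all of {B, G, H}, and the restricted closure of {B, G} across the fragments never reaches {H}.
B, C, G → F is preserved.
F, G → C is preserved.
A → H is preserved.
G → C is preserved.
C → D, F is preserved.

B, G → H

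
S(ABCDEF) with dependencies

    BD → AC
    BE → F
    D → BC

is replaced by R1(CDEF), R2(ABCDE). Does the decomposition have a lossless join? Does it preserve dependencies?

Lossless test: (CDE)⁺ = {ABCDEF}, which contains all of one fragment — lossless.
Dependency preservation: the restricted closure of {BE} across the fragments never reaches {F}, so BE → F cannot be enforced without a join — not preserved.

lossless but not dependency-preserving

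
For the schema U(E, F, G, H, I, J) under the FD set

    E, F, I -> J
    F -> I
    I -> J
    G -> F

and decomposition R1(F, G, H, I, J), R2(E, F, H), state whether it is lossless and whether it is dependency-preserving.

lossy but dependency-preserving

Lossless test: (F, H)⁺ = {F, H, I, J}, which is a superkey of neither fragment — lossy.
Dependency preservation: E, F, I → J is not contained in any single fragment, but the restricted closure of its left-hand side across the fragments still reaches the right-hand side; the remaining FDs each lie inside some fragment. All dependencies are preserved.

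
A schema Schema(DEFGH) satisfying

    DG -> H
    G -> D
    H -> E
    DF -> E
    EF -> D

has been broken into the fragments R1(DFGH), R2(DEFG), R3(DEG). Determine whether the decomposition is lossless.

Yes

Chase test. Columns are DEFGH; row i has aⱼ where attribute j ∈ Ri, else bᵢⱼ.
Initial tableau (one row per fragment):
  row 1: a1 b12 a3 a4 a5
  row 2: a1 a2 a3 a4 b25
  row 3: a1 a2 b33 a4 b35
Rows 1 and 2 agree on DG; apply DG→H and equate their H entries.
Rows 1 and 3 agree on DG; apply DG→H and equate their H entries.
Rows 1 and 2 agree on H; apply H→E and equate their E entries.
Row 1 is now all distinguished symbols — the join is lossless.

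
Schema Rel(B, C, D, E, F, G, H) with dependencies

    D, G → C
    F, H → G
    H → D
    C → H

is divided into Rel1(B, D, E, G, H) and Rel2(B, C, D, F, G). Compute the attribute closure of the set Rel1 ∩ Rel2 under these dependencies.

B, C, D, G, H

Rel1 ∩ Rel2 = {B, D, G}.
D, G → C applies, adding C
C → H applies, adding H
Closure: {B, C, D, G, H}.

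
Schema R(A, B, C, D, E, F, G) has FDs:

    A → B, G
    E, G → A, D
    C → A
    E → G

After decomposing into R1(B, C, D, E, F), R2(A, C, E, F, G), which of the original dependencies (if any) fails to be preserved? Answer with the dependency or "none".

Check A → B, G: no single fragment contains all of {A, B, G}, and the restricted closure of {A} across the fragments never reaches {B, G}.
E, G → A, D is preserved.
C → A is preserved.
E → G is preserved.

A → B, G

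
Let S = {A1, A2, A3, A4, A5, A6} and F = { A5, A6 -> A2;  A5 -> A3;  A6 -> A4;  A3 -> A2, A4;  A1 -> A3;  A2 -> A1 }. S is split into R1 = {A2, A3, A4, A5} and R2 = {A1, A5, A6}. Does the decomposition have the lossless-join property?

Common attributes: R1 ∩ R2 = {A5}.
Closure of {A5}: A5 → A3 applies, adding A3; A3 → A2, A4 applies, adding A2, A4; A2 → A1 applies, adding A1. So (A5)⁺ = {A1, A2, A3, A4, A5}.
This closure contains every attribute of R1, so R1 ∩ R2 → R1. The join is lossless.

Yes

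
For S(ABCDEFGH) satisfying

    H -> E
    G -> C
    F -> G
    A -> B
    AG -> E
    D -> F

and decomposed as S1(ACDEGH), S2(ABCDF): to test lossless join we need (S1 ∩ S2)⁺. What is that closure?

ABCDEFG

S1 ∩ S2 = {ACD}.
A → B applies, adding B
D → F applies, adding F
F → G applies, adding G
AG → E applies, adding E
Closure: {ABCDEFG}.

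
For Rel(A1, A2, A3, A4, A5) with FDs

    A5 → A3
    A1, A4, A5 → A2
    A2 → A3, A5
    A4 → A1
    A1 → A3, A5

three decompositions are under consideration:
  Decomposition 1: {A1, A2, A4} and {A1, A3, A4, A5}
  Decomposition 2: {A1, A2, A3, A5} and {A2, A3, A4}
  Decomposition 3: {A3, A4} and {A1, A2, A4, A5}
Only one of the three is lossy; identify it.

Decomposition 1: common = {A1, A4}, closure = {A1, A2, A3, A4, A5} → lossless.
Decomposition 2: common = {A2, A3}, closure = {A2, A3, A5} → lossy.
Decomposition 3: common = {A4}, closure = {A1, A2, A3, A4, A5} → lossless.

Decomposition 2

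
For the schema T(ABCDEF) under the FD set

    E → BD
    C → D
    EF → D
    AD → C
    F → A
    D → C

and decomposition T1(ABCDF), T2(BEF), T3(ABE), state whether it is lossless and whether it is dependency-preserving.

Lossless test (chase): Rows 2 and 3 agree on E; apply E→BD and equate their BD entries. Rows 1 and 2 agree on F; apply F→A and equate their A entries. Rows 2 and 3 agree on D; apply D→C and equate their C entries. No row becomes fully distinguished — the join is lossy.
Dependency preservation: the restricted closure of {E} across the fragments never reaches {BD}, so E → BD cannot be enforced without a join — not preserved.

lossy and not dependency-preserving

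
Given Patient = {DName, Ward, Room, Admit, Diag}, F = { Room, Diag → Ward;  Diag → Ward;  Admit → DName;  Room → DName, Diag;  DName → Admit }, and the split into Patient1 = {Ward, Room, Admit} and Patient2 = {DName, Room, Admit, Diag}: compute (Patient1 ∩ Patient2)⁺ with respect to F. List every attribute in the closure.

DName, Ward, Room, Admit, Diag

Patient1 ∩ Patient2 = {Room, Admit}.
Admit → DName applies, adding DName
Room → DName, Diag applies, adding Diag
Room, Diag → Ward applies, adding Ward
Closure: {DName, Ward, Room, Admit, Diag}.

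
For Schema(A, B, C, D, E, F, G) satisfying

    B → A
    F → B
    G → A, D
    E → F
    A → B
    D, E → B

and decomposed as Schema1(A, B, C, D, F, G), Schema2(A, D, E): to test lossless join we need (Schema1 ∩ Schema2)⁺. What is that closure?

Schema1 ∩ Schema2 = {A, D}.
A → B applies, adding B
Closure: {A, B, D}.

A, B, D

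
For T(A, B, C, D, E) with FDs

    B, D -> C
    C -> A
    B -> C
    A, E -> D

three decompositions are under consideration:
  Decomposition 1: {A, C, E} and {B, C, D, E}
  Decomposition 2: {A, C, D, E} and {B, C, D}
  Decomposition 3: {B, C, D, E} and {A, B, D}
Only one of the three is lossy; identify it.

Decomposition 1: common = {C, E}, closure = {A, C, D, E} → lossless.
Decomposition 2: common = {C, D}, closure = {A, C, D} → lossy.
Decomposition 3: common = {B, D}, closure = {A, B, C, D} → lossless.

Decomposition 2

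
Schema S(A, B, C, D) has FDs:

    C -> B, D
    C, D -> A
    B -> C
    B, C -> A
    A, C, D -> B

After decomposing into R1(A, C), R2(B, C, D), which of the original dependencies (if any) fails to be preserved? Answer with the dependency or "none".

C → B, D lies within R2.
C, D → A: restricted closure across fragments reaches A.
B → C lies within R2.
B, C → A: restricted closure across fragments reaches A.
A, C, D → B: restricted closure across fragments reaches B.
Every dependency is enforceable on the fragments, so the decomposition is dependency-preserving.

none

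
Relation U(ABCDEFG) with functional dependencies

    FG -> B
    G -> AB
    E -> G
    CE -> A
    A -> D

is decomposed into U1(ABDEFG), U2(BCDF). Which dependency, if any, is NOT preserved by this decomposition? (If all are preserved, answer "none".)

none

FG → B lies within U1.
G → AB lies within U1.
E → G lies within U1.
CE → A: restricted closure across fragments reaches A.
A → D lies within U1.
Every dependency is enforceable on the fragments, so the decomposition is dependency-preserving.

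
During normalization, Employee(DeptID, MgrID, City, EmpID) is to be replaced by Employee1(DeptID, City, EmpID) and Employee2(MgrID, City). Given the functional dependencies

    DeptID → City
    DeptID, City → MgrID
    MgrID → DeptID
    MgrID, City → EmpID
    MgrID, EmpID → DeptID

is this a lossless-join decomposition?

Common attributes: Employee1 ∩ Employee2 = {City}.
No dependency enlarges {City}, so (City)⁺ = {City}.
The closure contains neither all of Employee1 = {DeptID, City, EmpID} nor all of Employee2 = {MgrID, City}, so the common attributes are not a superkey of either fragment. The join is lossy.

No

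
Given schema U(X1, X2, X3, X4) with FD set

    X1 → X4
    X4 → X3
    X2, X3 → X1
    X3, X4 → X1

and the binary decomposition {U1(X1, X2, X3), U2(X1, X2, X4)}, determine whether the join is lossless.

Yes

Common attributes: U1 ∩ U2 = {X1, X2}.
Closure of {X1, X2}: X1 → X4 applies, adding X4; X4 → X3 applies, adding X3. So (X1, X2)⁺ = {X1, X2, X3, X4}.
This closure contains every attribute of U1, so U1 ∩ U2 → U1. The join is lossless.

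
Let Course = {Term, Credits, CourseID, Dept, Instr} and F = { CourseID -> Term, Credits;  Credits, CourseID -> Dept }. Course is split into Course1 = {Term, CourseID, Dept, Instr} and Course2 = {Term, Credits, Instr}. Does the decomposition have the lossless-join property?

Common attributes: Course1 ∩ Course2 = {Term, Instr}.
No dependency enlarges {Term, Instr}, so (Term, Instr)⁺ = {Term, Instr}.
The closure contains neither all of Course1 = {Term, CourseID, Dept, Instr} nor all of Course2 = {Term, Credits, Instr}, so the common attributes are not a superkey of either fragment. The join is lossy.

No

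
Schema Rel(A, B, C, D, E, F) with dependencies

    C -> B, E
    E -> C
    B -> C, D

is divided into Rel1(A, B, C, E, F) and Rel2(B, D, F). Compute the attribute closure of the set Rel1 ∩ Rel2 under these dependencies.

Rel1 ∩ Rel2 = {B, F}.
B → C, D applies, adding C, D
C → B, E applies, adding E
Closure: {B, C, D, E, F}.

B, C, D, E, F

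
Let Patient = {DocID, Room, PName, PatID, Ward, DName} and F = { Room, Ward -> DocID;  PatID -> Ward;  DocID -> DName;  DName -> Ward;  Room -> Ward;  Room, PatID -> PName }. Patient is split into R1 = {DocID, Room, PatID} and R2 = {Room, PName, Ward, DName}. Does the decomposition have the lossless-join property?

Common attributes: R1 ∩ R2 = {Room}.
Closure of {Room}: Room → Ward applies, adding Ward; Room, Ward → DocID applies, adding DocID; DocID → DName applies, adding DName. So (Room)⁺ = {DocID, Room, Ward, DName}.
The closure contains neither all of R1 = {DocID, Room, PatID} nor all of R2 = {Room, PName, Ward, DName}, so the common attributes are not a superkey of either fragment. The join is lossy.

No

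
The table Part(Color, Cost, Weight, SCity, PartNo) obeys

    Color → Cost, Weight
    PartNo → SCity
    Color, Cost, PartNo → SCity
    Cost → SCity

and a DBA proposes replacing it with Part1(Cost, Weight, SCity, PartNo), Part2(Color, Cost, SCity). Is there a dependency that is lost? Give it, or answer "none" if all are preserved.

Color → Cost, Weight

Check Color → Cost, Weight: no single fragment contains all of {Color, Cost, Weight}, and the restricted closure of {Color} across the fragments never reaches {Cost, Weight}.
PartNo → SCity is preserved.
Color, Cost, PartNo → SCity is preserved.
Cost → SCity is preserved.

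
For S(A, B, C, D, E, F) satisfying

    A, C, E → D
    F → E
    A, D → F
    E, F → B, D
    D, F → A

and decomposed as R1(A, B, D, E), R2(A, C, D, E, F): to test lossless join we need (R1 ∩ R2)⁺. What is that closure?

A, B, D, E, F

R1 ∩ R2 = {A, D, E}.
A, D → F applies, adding F
E, F → B, D applies, adding B
Closure: {A, B, D, E, F}.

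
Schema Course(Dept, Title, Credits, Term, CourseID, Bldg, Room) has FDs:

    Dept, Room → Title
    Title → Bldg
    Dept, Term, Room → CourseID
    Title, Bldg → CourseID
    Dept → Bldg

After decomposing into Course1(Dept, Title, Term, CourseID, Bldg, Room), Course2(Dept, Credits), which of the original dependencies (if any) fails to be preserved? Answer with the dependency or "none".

none

Dept, Room → Title lies within Course1.
Title → Bldg lies within Course1.
Dept, Term, Room → CourseID lies within Course1.
Title, Bldg → CourseID lies within Course1.
Dept → Bldg lies within Course1.
Every dependency is enforceable on the fragments, so the decomposition is dependency-preserving.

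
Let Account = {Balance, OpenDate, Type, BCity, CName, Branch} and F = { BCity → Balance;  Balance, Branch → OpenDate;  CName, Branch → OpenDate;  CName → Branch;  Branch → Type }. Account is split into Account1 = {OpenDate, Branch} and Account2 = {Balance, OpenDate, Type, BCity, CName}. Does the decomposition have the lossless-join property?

Common attributes: Account1 ∩ Account2 = {OpenDate}.
No dependency enlarges {OpenDate}, so (OpenDate)⁺ = {OpenDate}.
The closure contains neither all of Account1 = {OpenDate, Branch} nor all of Account2 = {Balance, OpenDate, Type, BCity, CName}, so the common attributes are not a superkey of either fragment. The join is lossy.

No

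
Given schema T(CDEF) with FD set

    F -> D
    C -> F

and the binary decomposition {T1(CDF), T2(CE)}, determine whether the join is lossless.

Yes

Common attributes: T1 ∩ T2 = {C}.
Closure of {C}: C → F applies, adding F; F → D applies, adding D. So (C)⁺ = {CDF}.
This closure contains every attribute of T1, so T1 ∩ T2 → T1. The join is lossless.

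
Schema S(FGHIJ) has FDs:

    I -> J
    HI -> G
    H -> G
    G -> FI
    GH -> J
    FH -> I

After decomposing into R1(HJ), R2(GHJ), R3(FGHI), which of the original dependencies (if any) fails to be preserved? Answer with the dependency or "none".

Check I → J: no single fragment contains all of {IJ}, and the restricted closure of {I} across the fragments never reaches {J}.
HI → G is preserved.
H → G is preserved.
G → FI is preserved.
GH → J is preserved.
FH → I is preserved.

I -> J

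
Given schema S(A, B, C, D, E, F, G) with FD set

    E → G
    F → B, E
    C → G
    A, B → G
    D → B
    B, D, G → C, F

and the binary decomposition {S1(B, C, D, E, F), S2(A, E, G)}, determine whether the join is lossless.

No

Common attributes: S1 ∩ S2 = {E}.
Closure of {E}: E → G applies, adding G. So (E)⁺ = {E, G}.
The closure contains neither all of S1 = {B, C, D, E, F} nor all of S2 = {A, E, G}, so the common attributes are not a superkey of either fragment. The join is lossy.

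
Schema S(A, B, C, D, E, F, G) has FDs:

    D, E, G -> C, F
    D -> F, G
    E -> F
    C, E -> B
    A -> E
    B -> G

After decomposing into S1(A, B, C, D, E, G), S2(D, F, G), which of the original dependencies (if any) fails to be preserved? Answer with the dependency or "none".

E -> F

Check E → F: no single fragment contains all of {E, F}, and the restricted closure of {E} across the fragments never reaches {F}.
D, E, G → C, F is preserved.
D → F, G is preserved.
C, E → B is preserved.
A → E is preserved.
B → G is preserved.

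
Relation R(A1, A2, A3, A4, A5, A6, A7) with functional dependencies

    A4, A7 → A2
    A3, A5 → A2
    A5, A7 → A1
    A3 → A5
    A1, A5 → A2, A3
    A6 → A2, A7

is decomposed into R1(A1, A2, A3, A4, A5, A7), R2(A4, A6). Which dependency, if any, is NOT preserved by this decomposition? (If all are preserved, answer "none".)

A6 → A2, A7

Check A6 → A2, A7: no single fragment contains all of {A2, A6, A7}, and the restricted closure of {A6} across the fragments never reaches {A2, A7}.
A4, A7 → A2 is preserved.
A3, A5 → A2 is preserved.
A5, A7 → A1 is preserved.
A3 → A5 is preserved.
A1, A5 → A2, A3 is preserved.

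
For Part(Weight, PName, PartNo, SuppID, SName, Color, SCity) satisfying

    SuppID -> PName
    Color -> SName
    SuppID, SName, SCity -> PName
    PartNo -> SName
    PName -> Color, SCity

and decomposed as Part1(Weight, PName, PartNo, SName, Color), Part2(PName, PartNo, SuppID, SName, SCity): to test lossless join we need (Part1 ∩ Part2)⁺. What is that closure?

Part1 ∩ Part2 = {PName, PartNo, SName}.
PName → Color, SCity applies, adding Color, SCity
Closure: {PName, PartNo, SName, Color, SCity}.

PName, PartNo, SName, Color, SCity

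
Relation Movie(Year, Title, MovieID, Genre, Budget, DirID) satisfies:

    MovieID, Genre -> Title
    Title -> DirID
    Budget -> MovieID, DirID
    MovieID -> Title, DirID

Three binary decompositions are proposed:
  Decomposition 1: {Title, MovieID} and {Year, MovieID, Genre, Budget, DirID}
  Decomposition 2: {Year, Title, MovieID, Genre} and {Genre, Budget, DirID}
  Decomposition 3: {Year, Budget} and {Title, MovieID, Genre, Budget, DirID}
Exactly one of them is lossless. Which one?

Decomposition 1: common = {MovieID}, closure = {Title, MovieID, DirID} → lossless.
Decomposition 2: common = {Genre}, closure = {Genre} → lossy.
Decomposition 3: common = {Budget}, closure = {Title, MovieID, Budget, DirID} → lossy.

Decomposition 1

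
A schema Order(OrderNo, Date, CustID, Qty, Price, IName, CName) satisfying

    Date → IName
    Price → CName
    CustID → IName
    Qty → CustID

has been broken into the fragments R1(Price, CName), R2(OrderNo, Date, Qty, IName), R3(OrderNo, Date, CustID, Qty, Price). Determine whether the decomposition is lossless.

Chase test. Columns are OrderNo, Date, CustID, Qty, Price, IName, CName; row i has aⱼ where attribute j ∈ Ri, else bᵢⱼ.
Initial tableau (one row per fragment):
  row 1: b11 b12 b13 b14 a5 b16 a7
  row 2: a1 a2 b23 a4 b25 a6 b27
  row 3: a1 a2 a3 a4 a5 b36 b37
Rows 2 and 3 agree on Date; apply Date→IName and equate their IName entries.
Rows 1 and 3 agree on Price; apply Price→CName and equate their CName entries.
Rows 2 and 3 agree on Qty; apply Qty→CustID and equate their CustID entries.
Row 3 is now all distinguished symbols — the join is lossless.

Yes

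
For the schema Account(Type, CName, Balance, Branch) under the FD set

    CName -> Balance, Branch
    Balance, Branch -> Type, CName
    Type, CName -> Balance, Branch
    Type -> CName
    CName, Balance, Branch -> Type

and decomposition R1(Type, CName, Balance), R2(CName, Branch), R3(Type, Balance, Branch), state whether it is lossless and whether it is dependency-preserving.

lossless and dependency-preserving

Lossless test (chase): Rows 1 and 2 agree on CName; apply CName→Balance, Branch and equate their Balance, Branch entries. Rows 1 and 2 agree on Balance, Branch; apply Balance, Branch→Type, CName and equate their Type, CName entries. Rows 1 and 3 agree on Balance, Branch; apply Balance, Branch→Type, CName and equate their Type, CName entries. Row 1 is now all distinguished symbols — the join is lossless.
Dependency preservation: CName → Balance, Branch; Balance, Branch → Type, CName; Type, CName → Balance, Branch; CName, Balance, Branch → Type are not contained in any single fragment, but the restricted closure of each left-hand side across the fragments still reaches the right-hand side; the remaining FDs each lie inside some fragment. All dependencies are preserved.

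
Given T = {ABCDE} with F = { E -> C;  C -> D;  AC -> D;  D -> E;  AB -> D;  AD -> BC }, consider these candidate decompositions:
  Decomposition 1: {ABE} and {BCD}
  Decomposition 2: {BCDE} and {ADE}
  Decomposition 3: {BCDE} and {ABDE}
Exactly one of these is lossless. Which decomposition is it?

Decomposition 1: common = {B}, closure = {B} → lossy.
Decomposition 2: common = {DE}, closure = {CDE} → lossy.
Decomposition 3: common = {BDE}, closure = {BCDE} → lossless.

Decomposition 3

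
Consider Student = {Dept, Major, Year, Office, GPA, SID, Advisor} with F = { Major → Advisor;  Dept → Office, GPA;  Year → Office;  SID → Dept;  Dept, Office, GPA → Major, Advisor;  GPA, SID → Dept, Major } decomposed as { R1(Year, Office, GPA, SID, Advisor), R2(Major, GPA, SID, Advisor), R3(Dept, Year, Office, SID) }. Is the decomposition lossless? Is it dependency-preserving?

lossless but not dependency-preserving

Lossless test (chase): Rows 1 and 2 agree on SID; apply SID→Dept and equate their Dept entries. Rows 1 and 3 agree on SID; apply SID→Dept and equate their Dept entries. Rows 1 and 2 agree on GPA, SID; apply GPA, SID→Dept, Major and equate their Dept, Major entries. Rows 1 and 2 agree on Dept; apply Dept→Office, GPA and equate their Office, GPA entries. Rows 1 and 3 agree on Dept; apply Dept→Office, GPA and equate their Office, GPA entries. Rows 1 and 3 agree on Dept, Office, GPA; apply Dept, Office, GPA→Major, Advisor and equate their Major, Advisor entries. Row 1 is now all distinguished symbols — the join is lossless.
Dependency preservation: the restricted closure of {Dept} across the fragments never reaches {Office, GPA}, so Dept → Office, GPA cannot be enforced without a join — not preserved.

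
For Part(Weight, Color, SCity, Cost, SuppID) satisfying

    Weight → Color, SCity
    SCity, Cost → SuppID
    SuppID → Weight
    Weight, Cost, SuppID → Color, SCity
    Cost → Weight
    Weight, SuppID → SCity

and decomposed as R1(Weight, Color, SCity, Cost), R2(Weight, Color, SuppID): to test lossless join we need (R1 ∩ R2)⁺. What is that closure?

R1 ∩ R2 = {Weight, Color}.
Weight → Color, SCity applies, adding SCity
Closure: {Weight, Color, SCity}.

Weight, Color, SCity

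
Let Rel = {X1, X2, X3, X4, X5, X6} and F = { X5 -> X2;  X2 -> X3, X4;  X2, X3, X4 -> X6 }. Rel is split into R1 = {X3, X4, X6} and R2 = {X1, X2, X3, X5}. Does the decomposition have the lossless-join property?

No

Common attributes: R1 ∩ R2 = {X3}.
No dependency enlarges {X3}, so (X3)⁺ = {X3}.
The closure contains neither all of R1 = {X3, X4, X6} nor all of R2 = {X1, X2, X3, X5}, so the common attributes are not a superkey of either fragment. The join is lossy.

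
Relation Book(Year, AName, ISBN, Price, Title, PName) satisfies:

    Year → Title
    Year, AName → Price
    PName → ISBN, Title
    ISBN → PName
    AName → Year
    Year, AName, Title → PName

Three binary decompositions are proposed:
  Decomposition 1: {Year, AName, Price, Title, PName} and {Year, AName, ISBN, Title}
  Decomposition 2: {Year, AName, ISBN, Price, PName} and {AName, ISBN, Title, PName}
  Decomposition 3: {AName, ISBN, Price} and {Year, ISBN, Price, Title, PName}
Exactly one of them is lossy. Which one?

Decomposition 1: common = {Year, AName, Title}, closure = {Year, AName, ISBN, Price, Title, PName} → lossless.
Decomposition 2: common = {AName, ISBN, PName}, closure = {Year, AName, ISBN, Price, Title, PName} → lossless.
Decomposition 3: common = {ISBN, Price}, closure = {ISBN, Price, Title, PName} → lossy.

Decomposition 3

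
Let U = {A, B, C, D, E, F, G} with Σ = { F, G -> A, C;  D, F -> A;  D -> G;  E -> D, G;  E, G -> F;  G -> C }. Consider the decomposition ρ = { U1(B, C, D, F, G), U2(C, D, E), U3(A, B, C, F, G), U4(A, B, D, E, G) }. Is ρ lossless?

No

Chase test. Columns are A, B, C, D, E, F, G; row i has aⱼ where attribute j ∈ Ui, else bᵢⱼ.
Initial tableau (one row per fragment):
  row 1: b11 a2 a3 a4 b15 a6 a7
  row 2: b21 b22 a3 a4 a5 b26 b27
  row 3: a1 a2 a3 b34 b35 a6 a7
  row 4: a1 a2 b43 a4 a5 b46 a7
Rows 1 and 3 agree on F, G; apply F, G→A, C and equate their A, C entries.
Rows 1 and 2 agree on D; apply D→G and equate their G entries.
Rows 2 and 4 agree on E, G; apply E, G→F and equate their F entries.
Rows 1 and 4 agree on G; apply G→C and equate their C entries.
Rows 2 and 4 agree on F, G; apply F, G→A, C and equate their A, C entries.
No row becomes fully distinguished — the join is lossy.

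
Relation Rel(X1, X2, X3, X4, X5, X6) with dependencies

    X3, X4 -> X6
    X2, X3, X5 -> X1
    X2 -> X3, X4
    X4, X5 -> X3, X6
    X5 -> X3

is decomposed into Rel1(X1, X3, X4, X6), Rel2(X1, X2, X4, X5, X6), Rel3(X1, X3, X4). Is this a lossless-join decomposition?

No

Chase test. Columns are X1, X2, X3, X4, X5, X6; row i has aⱼ where attribute j ∈ Reli, else bᵢⱼ.
Initial tableau (one row per fragment):
  row 1: a1 b12 a3 a4 b15 a6
  row 2: a1 a2 b23 a4 a5 a6
  row 3: a1 b32 a3 a4 b35 b36
Rows 1 and 3 agree on X3, X4; apply X3, X4→X6 and equate their X6 entries.
No row becomes fully distinguished — the join is lossy.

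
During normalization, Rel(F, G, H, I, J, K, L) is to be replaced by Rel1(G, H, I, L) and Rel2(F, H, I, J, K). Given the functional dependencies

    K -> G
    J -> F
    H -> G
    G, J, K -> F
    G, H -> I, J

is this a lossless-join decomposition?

No

Common attributes: Rel1 ∩ Rel2 = {H, I}.
Closure of {H, I}: H → G applies, adding G; G, H → I, J applies, adding J; J → F applies, adding F. So (H, I)⁺ = {F, G, H, I, J}.
The closure contains neither all of Rel1 = {G, H, I, L} nor all of Rel2 = {F, H, I, J, K}, so the common attributes are not a superkey of either fragment. The join is lossy.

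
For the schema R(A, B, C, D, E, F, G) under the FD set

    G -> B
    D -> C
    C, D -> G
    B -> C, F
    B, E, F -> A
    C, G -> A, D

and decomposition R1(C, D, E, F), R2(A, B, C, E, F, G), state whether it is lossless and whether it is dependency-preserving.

Lossless test: (C, E, F)⁺ = {C, E, F}, which is a superkey of neither fragment — lossy.
Dependency preservation: the restricted closure of {C, D} across the fragments never reaches {G}, so C, D → G cannot be enforced without a join — not preserved.

lossy and not dependency-preserving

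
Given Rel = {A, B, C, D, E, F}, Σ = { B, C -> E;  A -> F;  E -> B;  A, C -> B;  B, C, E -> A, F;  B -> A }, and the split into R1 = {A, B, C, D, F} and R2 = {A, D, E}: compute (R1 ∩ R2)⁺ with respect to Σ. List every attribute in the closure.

R1 ∩ R2 = {A, D}.
A → F applies, adding F
Closure: {A, D, F}.

A, D, F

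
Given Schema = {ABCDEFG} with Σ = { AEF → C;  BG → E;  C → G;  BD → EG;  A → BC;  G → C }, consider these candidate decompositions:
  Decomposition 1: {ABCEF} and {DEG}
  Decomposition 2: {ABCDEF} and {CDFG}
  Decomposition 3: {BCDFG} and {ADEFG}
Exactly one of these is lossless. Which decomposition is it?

Decomposition 2

Decomposition 1: common = {E}, closure = {E} → lossy.
Decomposition 2: common = {CDF}, closure = {CDFG} → lossless.
Decomposition 3: common = {DFG}, closure = {CDFG} → lossy.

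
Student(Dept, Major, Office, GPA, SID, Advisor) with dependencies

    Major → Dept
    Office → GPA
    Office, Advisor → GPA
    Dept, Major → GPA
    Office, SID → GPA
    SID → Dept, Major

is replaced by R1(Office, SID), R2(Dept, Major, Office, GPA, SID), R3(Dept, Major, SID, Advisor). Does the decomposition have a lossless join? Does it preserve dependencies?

lossy but dependency-preserving

Lossless test (chase): Rows 1 and 2 agree on Office; apply Office→GPA and equate their GPA entries. Rows 2 and 3 agree on Dept, Major; apply Dept, Major→GPA and equate their GPA entries. Rows 1 and 2 agree on SID; apply SID→Dept, Major and equate their Dept, Major entries. No row becomes fully distinguished — the join is lossy.
Dependency preservation: Office, Advisor → GPA is not contained in any single fragment, but the restricted closure of its left-hand side across the fragments still reaches the right-hand side; the remaining FDs each lie inside some fragment. All dependencies are preserved.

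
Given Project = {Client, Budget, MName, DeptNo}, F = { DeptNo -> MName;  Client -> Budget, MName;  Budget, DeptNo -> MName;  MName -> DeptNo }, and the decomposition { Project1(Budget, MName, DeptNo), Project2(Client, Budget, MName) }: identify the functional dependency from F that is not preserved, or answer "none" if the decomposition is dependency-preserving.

DeptNo → MName lies within Project1.
Client → Budget, MName lies within Project2.
Budget, DeptNo → MName lies within Project1.
MName → DeptNo lies within Project1.
Every dependency is enforceable on the fragments, so the decomposition is dependency-preserving.

none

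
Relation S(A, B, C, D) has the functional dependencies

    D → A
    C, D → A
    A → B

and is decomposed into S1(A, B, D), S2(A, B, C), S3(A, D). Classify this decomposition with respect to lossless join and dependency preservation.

Lossless test (chase): Rows 1 and 3 agree on A; apply A→B and equate their B entries. No row becomes fully distinguished — the join is lossy.
Dependency preservation: C, D → A is not contained in any single fragment, but the restricted closure of its left-hand side across the fragments still reaches the right-hand side; the remaining FDs each lie inside some fragment. All dependencies are preserved.

lossy but dependency-preserving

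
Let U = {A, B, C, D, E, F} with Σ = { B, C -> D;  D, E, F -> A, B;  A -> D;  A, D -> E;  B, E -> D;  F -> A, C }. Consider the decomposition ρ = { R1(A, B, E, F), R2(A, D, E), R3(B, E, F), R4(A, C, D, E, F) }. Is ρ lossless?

Chase test. Columns are A, B, C, D, E, F; row i has aⱼ where attribute j ∈ Ri, else bᵢⱼ.
Initial tableau (one row per fragment):
  row 1: a1 a2 b13 b14 a5 a6
  row 2: a1 b22 b23 a4 a5 b26
  row 3: b31 a2 b33 b34 a5 a6
  row 4: a1 b42 a3 a4 a5 a6
Rows 1 and 2 agree on A; apply A→D and equate their D entries.
Rows 1 and 3 agree on B, E; apply B, E→D and equate their D entries.
Rows 1 and 3 agree on F; apply F→A, C and equate their A, C entries.
Rows 1 and 4 agree on F; apply F→A, C and equate their A, C entries.
Rows 1 and 4 agree on D, E, F; apply D, E, F→A, B and equate their A, B entries.
Row 1 is now all distinguished symbols — the join is lossless.

Yes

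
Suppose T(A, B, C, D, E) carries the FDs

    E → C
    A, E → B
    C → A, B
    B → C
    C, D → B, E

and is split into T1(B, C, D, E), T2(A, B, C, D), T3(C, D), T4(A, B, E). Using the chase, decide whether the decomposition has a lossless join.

Chase test. Columns are A, B, C, D, E; row i has aⱼ where attribute j ∈ Ti, else bᵢⱼ.
Initial tableau (one row per fragment):
  row 1: b11 a2 a3 a4 a5
  row 2: a1 a2 a3 a4 b25
  row 3: b31 b32 a3 a4 b35
  row 4: a1 a2 b43 b44 a5
Rows 1 and 4 agree on E; apply E→C and equate their C entries.
Rows 1 and 2 agree on C; apply C→A, B and equate their A, B entries.
Rows 1 and 3 agree on C; apply C→A, B and equate their A, B entries.
Rows 1 and 2 agree on C, D; apply C, D→B, E and equate their B, E entries.
Rows 1 and 3 agree on C, D; apply C, D→B, E and equate their B, E entries.
Row 1 is now all distinguished symbols — the join is lossless.

Yes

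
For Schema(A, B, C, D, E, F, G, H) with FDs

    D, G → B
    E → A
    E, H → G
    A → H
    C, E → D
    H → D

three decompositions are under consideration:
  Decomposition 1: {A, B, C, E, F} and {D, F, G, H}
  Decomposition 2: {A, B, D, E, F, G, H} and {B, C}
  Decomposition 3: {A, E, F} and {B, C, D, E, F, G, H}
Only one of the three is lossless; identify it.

Decomposition 1: common = {F}, closure = {F} → lossy.
Decomposition 2: common = {B}, closure = {B} → lossy.
Decomposition 3: common = {E, F}, closure = {A, B, D, E, F, G, H} → lossless.

Decomposition 3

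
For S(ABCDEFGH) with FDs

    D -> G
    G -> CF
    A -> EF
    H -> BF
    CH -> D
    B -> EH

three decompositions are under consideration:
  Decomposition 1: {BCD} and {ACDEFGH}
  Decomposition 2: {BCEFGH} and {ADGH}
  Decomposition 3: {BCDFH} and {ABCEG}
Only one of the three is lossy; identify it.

Decomposition 1

Decomposition 1: common = {CD}, closure = {CDFG} → lossy.
Decomposition 2: common = {GH}, closure = {BCDEFGH} → lossless.
Decomposition 3: common = {BC}, closure = {BCDEFGH} → lossless.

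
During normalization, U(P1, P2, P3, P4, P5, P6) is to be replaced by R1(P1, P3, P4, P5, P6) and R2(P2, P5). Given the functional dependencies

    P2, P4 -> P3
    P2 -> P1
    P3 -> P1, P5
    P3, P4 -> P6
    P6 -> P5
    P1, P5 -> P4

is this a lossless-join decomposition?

No

Common attributes: R1 ∩ R2 = {P5}.
No dependency enlarges {P5}, so (P5)⁺ = {P5}.
The closure contains neither all of R1 = {P1, P3, P4, P5, P6} nor all of R2 = {P2, P5}, so the common attributes are not a superkey of either fragment. The join is lossy.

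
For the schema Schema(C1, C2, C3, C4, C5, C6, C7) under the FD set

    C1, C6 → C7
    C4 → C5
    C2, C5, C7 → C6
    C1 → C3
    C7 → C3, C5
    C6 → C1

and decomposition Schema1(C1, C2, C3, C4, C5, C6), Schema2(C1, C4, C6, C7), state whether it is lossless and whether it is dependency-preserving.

lossless but not dependency-preserving

Lossless test: (C1, C4, C6)⁺ = {C1, C3, C4, C5, C6, C7}, which contains all of one fragment — lossless.
Dependency preservation: the restricted closure of {C2, C5, C7} across the fragments never reaches {C6}, so C2, C5, C7 → C6 cannot be enforced without a join — not preserved.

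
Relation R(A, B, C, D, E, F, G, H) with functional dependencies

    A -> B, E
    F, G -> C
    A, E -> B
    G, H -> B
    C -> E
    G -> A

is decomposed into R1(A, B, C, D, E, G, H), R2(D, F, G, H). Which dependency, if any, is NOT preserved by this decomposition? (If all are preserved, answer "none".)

Check F, G → C: no single fragment contains all of {C, F, G}, and the restricted closure of {F, G} across the fragments never reaches {C}.
A → B, E is preserved.
A, E → B is preserved.
G, H → B is preserved.
C → E is preserved.
G → A is preserved.

F, G -> C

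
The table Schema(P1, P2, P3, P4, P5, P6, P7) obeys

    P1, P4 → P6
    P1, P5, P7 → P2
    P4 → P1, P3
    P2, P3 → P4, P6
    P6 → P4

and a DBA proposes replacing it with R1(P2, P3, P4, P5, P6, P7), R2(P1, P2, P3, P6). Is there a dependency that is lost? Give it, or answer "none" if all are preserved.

Check P1, P5, P7 → P2: no single fragment contains all of {P1, P2, P5, P7}, and the restricted closure of {P1, P5, P7} across the fragments never reaches {P2}.
P1, P4 → P6 is preserved.
P4 → P1, P3 is preserved.
P2, P3 → P4, P6 is preserved.
P6 → P4 is preserved.

P1, P5, P7 → P2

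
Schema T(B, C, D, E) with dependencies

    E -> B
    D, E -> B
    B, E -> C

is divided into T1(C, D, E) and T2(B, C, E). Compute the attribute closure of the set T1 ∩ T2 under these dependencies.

T1 ∩ T2 = {C, E}.
E → B applies, adding B
Closure: {B, C, E}.

B, C, E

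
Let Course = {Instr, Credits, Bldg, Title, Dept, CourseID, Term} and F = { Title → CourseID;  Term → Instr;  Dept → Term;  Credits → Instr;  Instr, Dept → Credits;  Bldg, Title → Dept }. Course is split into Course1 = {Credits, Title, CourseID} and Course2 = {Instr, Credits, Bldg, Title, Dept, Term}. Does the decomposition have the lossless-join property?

Common attributes: Course1 ∩ Course2 = {Credits, Title}.
Closure of {Credits, Title}: Title → CourseID applies, adding CourseID; Credits → Instr applies, adding Instr. So (Credits, Title)⁺ = {Instr, Credits, Title, CourseID}.
This closure contains every attribute of Course1, so Course1 ∩ Course2 → Course1. The join is lossless.

Yes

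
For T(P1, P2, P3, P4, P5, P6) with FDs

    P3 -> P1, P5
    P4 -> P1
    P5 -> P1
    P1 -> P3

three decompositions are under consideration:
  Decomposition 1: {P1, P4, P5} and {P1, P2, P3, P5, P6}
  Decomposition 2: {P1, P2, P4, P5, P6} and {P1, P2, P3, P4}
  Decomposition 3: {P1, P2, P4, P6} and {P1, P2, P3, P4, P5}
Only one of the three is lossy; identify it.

Decomposition 1: common = {P1, P5}, closure = {P1, P3, P5} → lossy.
Decomposition 2: common = {P1, P2, P4}, closure = {P1, P2, P3, P4, P5} → lossless.
Decomposition 3: common = {P1, P2, P4}, closure = {P1, P2, P3, P4, P5} → lossless.

Decomposition 1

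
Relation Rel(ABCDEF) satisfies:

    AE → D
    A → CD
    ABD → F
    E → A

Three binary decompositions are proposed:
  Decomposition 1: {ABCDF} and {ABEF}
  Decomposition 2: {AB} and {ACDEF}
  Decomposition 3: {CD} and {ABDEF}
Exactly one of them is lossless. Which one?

Decomposition 1: common = {ABF}, closure = {ABCDF} → lossless.
Decomposition 2: common = {A}, closure = {ACD} → lossy.
Decomposition 3: common = {D}, closure = {D} → lossy.

Decomposition 1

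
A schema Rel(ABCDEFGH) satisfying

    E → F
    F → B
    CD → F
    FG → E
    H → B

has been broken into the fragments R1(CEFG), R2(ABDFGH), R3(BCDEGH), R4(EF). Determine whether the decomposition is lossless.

No

Chase test. Columns are ABCDEFGH; row i has aⱼ where attribute j ∈ Ri, else bᵢⱼ.
Initial tableau (one row per fragment):
  row 1: b11 b12 a3 b14 a5 a6 a7 b18
  row 2: a1 a2 b23 a4 b25 a6 a7 a8
  row 3: b31 a2 a3 a4 a5 b36 a7 a8
  row 4: b41 b42 b43 b44 a5 a6 b47 b48
Rows 1 and 3 agree on E; apply E→F and equate their F entries.
Rows 1 and 2 agree on F; apply F→B and equate their B entries.
Rows 1 and 4 agree on F; apply F→B and equate their B entries.
Rows 1 and 2 agree on FG; apply FG→E and equate their E entries.
No row becomes fully distinguished — the join is lossy.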